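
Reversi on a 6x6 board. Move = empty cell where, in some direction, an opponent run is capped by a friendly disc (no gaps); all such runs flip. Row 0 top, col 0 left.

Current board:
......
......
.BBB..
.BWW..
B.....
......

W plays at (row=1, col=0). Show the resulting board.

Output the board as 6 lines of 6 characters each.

Place W at (1,0); scan 8 dirs for brackets.
Dir NW: edge -> no flip
Dir N: first cell '.' (not opp) -> no flip
Dir NE: first cell '.' (not opp) -> no flip
Dir W: edge -> no flip
Dir E: first cell '.' (not opp) -> no flip
Dir SW: edge -> no flip
Dir S: first cell '.' (not opp) -> no flip
Dir SE: opp run (2,1) capped by W -> flip
All flips: (2,1)

Answer: ......
W.....
.WBB..
.BWW..
B.....
......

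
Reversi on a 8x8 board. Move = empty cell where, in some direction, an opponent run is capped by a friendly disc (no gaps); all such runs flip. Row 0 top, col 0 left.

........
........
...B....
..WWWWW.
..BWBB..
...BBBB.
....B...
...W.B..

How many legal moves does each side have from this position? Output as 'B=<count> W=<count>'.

Answer: B=7 W=13

Derivation:
-- B to move --
(2,1): flips 2 -> legal
(2,2): flips 2 -> legal
(2,4): flips 2 -> legal
(2,5): flips 1 -> legal
(2,6): flips 1 -> legal
(2,7): flips 1 -> legal
(3,1): no bracket -> illegal
(3,7): no bracket -> illegal
(4,1): flips 1 -> legal
(4,6): no bracket -> illegal
(4,7): no bracket -> illegal
(5,2): no bracket -> illegal
(6,2): no bracket -> illegal
(6,3): no bracket -> illegal
(7,2): no bracket -> illegal
(7,4): no bracket -> illegal
B mobility = 7
-- W to move --
(1,2): flips 1 -> legal
(1,3): flips 1 -> legal
(1,4): flips 1 -> legal
(2,2): no bracket -> illegal
(2,4): no bracket -> illegal
(3,1): no bracket -> illegal
(4,1): flips 1 -> legal
(4,6): flips 4 -> legal
(4,7): no bracket -> illegal
(5,1): flips 1 -> legal
(5,2): flips 1 -> legal
(5,7): no bracket -> illegal
(6,2): flips 2 -> legal
(6,3): flips 3 -> legal
(6,5): flips 3 -> legal
(6,6): flips 2 -> legal
(6,7): flips 2 -> legal
(7,4): flips 3 -> legal
(7,6): no bracket -> illegal
W mobility = 13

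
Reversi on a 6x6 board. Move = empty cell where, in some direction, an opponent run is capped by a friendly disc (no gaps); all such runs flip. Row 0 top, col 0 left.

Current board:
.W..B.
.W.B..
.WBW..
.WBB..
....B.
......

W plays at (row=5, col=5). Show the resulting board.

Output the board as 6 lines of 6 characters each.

Answer: .W..B.
.W.B..
.WWW..
.WBW..
....W.
.....W

Derivation:
Place W at (5,5); scan 8 dirs for brackets.
Dir NW: opp run (4,4) (3,3) (2,2) capped by W -> flip
Dir N: first cell '.' (not opp) -> no flip
Dir NE: edge -> no flip
Dir W: first cell '.' (not opp) -> no flip
Dir E: edge -> no flip
Dir SW: edge -> no flip
Dir S: edge -> no flip
Dir SE: edge -> no flip
All flips: (2,2) (3,3) (4,4)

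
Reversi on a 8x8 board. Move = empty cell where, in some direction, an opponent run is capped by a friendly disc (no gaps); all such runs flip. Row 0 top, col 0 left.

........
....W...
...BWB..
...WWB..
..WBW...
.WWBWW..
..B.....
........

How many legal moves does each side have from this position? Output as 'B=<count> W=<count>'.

Answer: B=12 W=13

Derivation:
-- B to move --
(0,3): flips 1 -> legal
(0,4): no bracket -> illegal
(0,5): flips 1 -> legal
(1,3): flips 1 -> legal
(1,5): no bracket -> illegal
(2,2): no bracket -> illegal
(3,1): flips 1 -> legal
(3,2): flips 4 -> legal
(4,0): flips 1 -> legal
(4,1): flips 1 -> legal
(4,5): flips 2 -> legal
(4,6): no bracket -> illegal
(5,0): flips 2 -> legal
(5,6): flips 2 -> legal
(6,0): no bracket -> illegal
(6,1): flips 1 -> legal
(6,3): no bracket -> illegal
(6,4): no bracket -> illegal
(6,5): flips 1 -> legal
(6,6): no bracket -> illegal
B mobility = 12
-- W to move --
(1,2): flips 1 -> legal
(1,3): flips 1 -> legal
(1,5): no bracket -> illegal
(1,6): flips 1 -> legal
(2,2): flips 1 -> legal
(2,6): flips 2 -> legal
(3,2): flips 2 -> legal
(3,6): flips 2 -> legal
(4,5): no bracket -> illegal
(4,6): flips 1 -> legal
(6,1): no bracket -> illegal
(6,3): flips 2 -> legal
(6,4): flips 1 -> legal
(7,1): flips 2 -> legal
(7,2): flips 1 -> legal
(7,3): flips 1 -> legal
W mobility = 13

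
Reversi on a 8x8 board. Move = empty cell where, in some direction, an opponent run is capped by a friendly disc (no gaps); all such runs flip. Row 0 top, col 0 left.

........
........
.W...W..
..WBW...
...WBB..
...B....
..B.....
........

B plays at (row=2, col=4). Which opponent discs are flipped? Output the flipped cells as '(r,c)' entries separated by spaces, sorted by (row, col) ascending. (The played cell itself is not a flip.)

Answer: (3,4)

Derivation:
Dir NW: first cell '.' (not opp) -> no flip
Dir N: first cell '.' (not opp) -> no flip
Dir NE: first cell '.' (not opp) -> no flip
Dir W: first cell '.' (not opp) -> no flip
Dir E: opp run (2,5), next='.' -> no flip
Dir SW: first cell 'B' (not opp) -> no flip
Dir S: opp run (3,4) capped by B -> flip
Dir SE: first cell '.' (not opp) -> no flip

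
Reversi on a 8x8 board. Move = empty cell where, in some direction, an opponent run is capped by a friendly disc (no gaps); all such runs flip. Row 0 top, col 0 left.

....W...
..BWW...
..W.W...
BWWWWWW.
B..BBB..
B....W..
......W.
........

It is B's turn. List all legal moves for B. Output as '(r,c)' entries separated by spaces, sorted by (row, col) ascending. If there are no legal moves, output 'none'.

Answer: (1,1) (1,5) (2,1) (2,3) (2,5) (2,6) (2,7) (3,7) (4,2) (6,5) (7,7)

Derivation:
(0,2): no bracket -> illegal
(0,3): no bracket -> illegal
(0,5): no bracket -> illegal
(1,1): flips 2 -> legal
(1,5): flips 2 -> legal
(2,0): no bracket -> illegal
(2,1): flips 1 -> legal
(2,3): flips 2 -> legal
(2,5): flips 2 -> legal
(2,6): flips 1 -> legal
(2,7): flips 1 -> legal
(3,7): flips 6 -> legal
(4,1): no bracket -> illegal
(4,2): flips 2 -> legal
(4,6): no bracket -> illegal
(4,7): no bracket -> illegal
(5,4): no bracket -> illegal
(5,6): no bracket -> illegal
(5,7): no bracket -> illegal
(6,4): no bracket -> illegal
(6,5): flips 1 -> legal
(6,7): no bracket -> illegal
(7,5): no bracket -> illegal
(7,6): no bracket -> illegal
(7,7): flips 2 -> legal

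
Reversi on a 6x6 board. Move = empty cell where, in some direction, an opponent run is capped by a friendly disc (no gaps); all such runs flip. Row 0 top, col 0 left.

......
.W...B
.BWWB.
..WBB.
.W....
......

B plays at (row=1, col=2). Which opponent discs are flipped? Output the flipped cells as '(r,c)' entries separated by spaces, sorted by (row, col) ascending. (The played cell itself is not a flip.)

Answer: (2,3)

Derivation:
Dir NW: first cell '.' (not opp) -> no flip
Dir N: first cell '.' (not opp) -> no flip
Dir NE: first cell '.' (not opp) -> no flip
Dir W: opp run (1,1), next='.' -> no flip
Dir E: first cell '.' (not opp) -> no flip
Dir SW: first cell 'B' (not opp) -> no flip
Dir S: opp run (2,2) (3,2), next='.' -> no flip
Dir SE: opp run (2,3) capped by B -> flip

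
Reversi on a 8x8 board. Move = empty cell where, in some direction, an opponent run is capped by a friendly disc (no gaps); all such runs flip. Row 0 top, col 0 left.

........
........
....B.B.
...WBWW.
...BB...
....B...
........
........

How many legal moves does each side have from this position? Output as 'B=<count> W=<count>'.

Answer: B=6 W=6

Derivation:
-- B to move --
(2,2): flips 1 -> legal
(2,3): flips 1 -> legal
(2,5): no bracket -> illegal
(2,7): no bracket -> illegal
(3,2): flips 1 -> legal
(3,7): flips 2 -> legal
(4,2): flips 1 -> legal
(4,5): no bracket -> illegal
(4,6): flips 2 -> legal
(4,7): no bracket -> illegal
B mobility = 6
-- W to move --
(1,3): flips 1 -> legal
(1,4): no bracket -> illegal
(1,5): flips 1 -> legal
(1,6): flips 1 -> legal
(1,7): flips 1 -> legal
(2,3): no bracket -> illegal
(2,5): no bracket -> illegal
(2,7): no bracket -> illegal
(3,2): no bracket -> illegal
(3,7): no bracket -> illegal
(4,2): no bracket -> illegal
(4,5): no bracket -> illegal
(5,2): no bracket -> illegal
(5,3): flips 2 -> legal
(5,5): flips 1 -> legal
(6,3): no bracket -> illegal
(6,4): no bracket -> illegal
(6,5): no bracket -> illegal
W mobility = 6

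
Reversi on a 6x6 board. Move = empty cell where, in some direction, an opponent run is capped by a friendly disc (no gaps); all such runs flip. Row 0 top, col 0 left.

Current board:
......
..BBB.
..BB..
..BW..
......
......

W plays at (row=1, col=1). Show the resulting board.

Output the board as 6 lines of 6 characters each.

Answer: ......
.WBBB.
..WB..
..BW..
......
......

Derivation:
Place W at (1,1); scan 8 dirs for brackets.
Dir NW: first cell '.' (not opp) -> no flip
Dir N: first cell '.' (not opp) -> no flip
Dir NE: first cell '.' (not opp) -> no flip
Dir W: first cell '.' (not opp) -> no flip
Dir E: opp run (1,2) (1,3) (1,4), next='.' -> no flip
Dir SW: first cell '.' (not opp) -> no flip
Dir S: first cell '.' (not opp) -> no flip
Dir SE: opp run (2,2) capped by W -> flip
All flips: (2,2)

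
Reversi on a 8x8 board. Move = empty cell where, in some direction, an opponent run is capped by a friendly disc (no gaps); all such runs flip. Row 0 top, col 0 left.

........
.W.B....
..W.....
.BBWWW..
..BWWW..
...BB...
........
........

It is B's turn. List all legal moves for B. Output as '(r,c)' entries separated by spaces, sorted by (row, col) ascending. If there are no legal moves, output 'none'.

(0,0): no bracket -> illegal
(0,1): no bracket -> illegal
(0,2): no bracket -> illegal
(1,0): no bracket -> illegal
(1,2): flips 1 -> legal
(2,0): no bracket -> illegal
(2,1): no bracket -> illegal
(2,3): flips 2 -> legal
(2,4): flips 3 -> legal
(2,5): no bracket -> illegal
(2,6): flips 2 -> legal
(3,6): flips 4 -> legal
(4,6): flips 3 -> legal
(5,2): no bracket -> illegal
(5,5): no bracket -> illegal
(5,6): no bracket -> illegal

Answer: (1,2) (2,3) (2,4) (2,6) (3,6) (4,6)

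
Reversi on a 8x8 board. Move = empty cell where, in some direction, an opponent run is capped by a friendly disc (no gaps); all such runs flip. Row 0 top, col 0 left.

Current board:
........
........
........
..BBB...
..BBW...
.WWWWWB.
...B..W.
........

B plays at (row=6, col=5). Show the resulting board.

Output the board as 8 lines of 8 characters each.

Place B at (6,5); scan 8 dirs for brackets.
Dir NW: opp run (5,4) capped by B -> flip
Dir N: opp run (5,5), next='.' -> no flip
Dir NE: first cell 'B' (not opp) -> no flip
Dir W: first cell '.' (not opp) -> no flip
Dir E: opp run (6,6), next='.' -> no flip
Dir SW: first cell '.' (not opp) -> no flip
Dir S: first cell '.' (not opp) -> no flip
Dir SE: first cell '.' (not opp) -> no flip
All flips: (5,4)

Answer: ........
........
........
..BBB...
..BBW...
.WWWBWB.
...B.BW.
........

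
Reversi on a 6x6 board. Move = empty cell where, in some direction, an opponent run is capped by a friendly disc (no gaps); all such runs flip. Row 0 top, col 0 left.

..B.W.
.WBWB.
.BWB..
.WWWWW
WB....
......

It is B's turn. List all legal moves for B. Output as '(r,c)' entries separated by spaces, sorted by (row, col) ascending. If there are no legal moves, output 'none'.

Answer: (0,1) (0,3) (1,0) (2,0) (2,4) (4,2) (4,3) (4,5)

Derivation:
(0,0): no bracket -> illegal
(0,1): flips 1 -> legal
(0,3): flips 1 -> legal
(0,5): no bracket -> illegal
(1,0): flips 1 -> legal
(1,5): no bracket -> illegal
(2,0): flips 1 -> legal
(2,4): flips 1 -> legal
(2,5): no bracket -> illegal
(3,0): no bracket -> illegal
(4,2): flips 2 -> legal
(4,3): flips 2 -> legal
(4,4): no bracket -> illegal
(4,5): flips 1 -> legal
(5,0): no bracket -> illegal
(5,1): no bracket -> illegal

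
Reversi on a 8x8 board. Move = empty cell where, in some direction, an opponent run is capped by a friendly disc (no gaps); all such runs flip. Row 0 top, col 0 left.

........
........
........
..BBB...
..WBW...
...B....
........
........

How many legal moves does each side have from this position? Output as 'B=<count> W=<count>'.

Answer: B=8 W=4

Derivation:
-- B to move --
(3,1): flips 1 -> legal
(3,5): flips 1 -> legal
(4,1): flips 1 -> legal
(4,5): flips 1 -> legal
(5,1): flips 1 -> legal
(5,2): flips 1 -> legal
(5,4): flips 1 -> legal
(5,5): flips 1 -> legal
B mobility = 8
-- W to move --
(2,1): no bracket -> illegal
(2,2): flips 2 -> legal
(2,3): no bracket -> illegal
(2,4): flips 2 -> legal
(2,5): no bracket -> illegal
(3,1): no bracket -> illegal
(3,5): no bracket -> illegal
(4,1): no bracket -> illegal
(4,5): no bracket -> illegal
(5,2): no bracket -> illegal
(5,4): no bracket -> illegal
(6,2): flips 1 -> legal
(6,3): no bracket -> illegal
(6,4): flips 1 -> legal
W mobility = 4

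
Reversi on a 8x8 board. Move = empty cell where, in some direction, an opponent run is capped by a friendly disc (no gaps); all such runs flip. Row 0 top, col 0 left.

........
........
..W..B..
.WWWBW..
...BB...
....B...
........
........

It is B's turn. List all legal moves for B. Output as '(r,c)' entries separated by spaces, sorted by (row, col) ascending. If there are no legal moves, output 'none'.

Answer: (1,1) (2,1) (2,3) (2,6) (3,0) (3,6) (4,5)

Derivation:
(1,1): flips 2 -> legal
(1,2): no bracket -> illegal
(1,3): no bracket -> illegal
(2,0): no bracket -> illegal
(2,1): flips 1 -> legal
(2,3): flips 1 -> legal
(2,4): no bracket -> illegal
(2,6): flips 1 -> legal
(3,0): flips 3 -> legal
(3,6): flips 1 -> legal
(4,0): no bracket -> illegal
(4,1): no bracket -> illegal
(4,2): no bracket -> illegal
(4,5): flips 1 -> legal
(4,6): no bracket -> illegal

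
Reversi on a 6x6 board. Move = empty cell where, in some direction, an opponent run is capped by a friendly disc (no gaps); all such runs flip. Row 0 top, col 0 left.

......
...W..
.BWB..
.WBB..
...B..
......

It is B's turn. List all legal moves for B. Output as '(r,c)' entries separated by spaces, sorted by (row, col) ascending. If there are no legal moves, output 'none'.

Answer: (0,3) (1,1) (1,2) (3,0) (4,1)

Derivation:
(0,2): no bracket -> illegal
(0,3): flips 1 -> legal
(0,4): no bracket -> illegal
(1,1): flips 1 -> legal
(1,2): flips 1 -> legal
(1,4): no bracket -> illegal
(2,0): no bracket -> illegal
(2,4): no bracket -> illegal
(3,0): flips 1 -> legal
(4,0): no bracket -> illegal
(4,1): flips 1 -> legal
(4,2): no bracket -> illegal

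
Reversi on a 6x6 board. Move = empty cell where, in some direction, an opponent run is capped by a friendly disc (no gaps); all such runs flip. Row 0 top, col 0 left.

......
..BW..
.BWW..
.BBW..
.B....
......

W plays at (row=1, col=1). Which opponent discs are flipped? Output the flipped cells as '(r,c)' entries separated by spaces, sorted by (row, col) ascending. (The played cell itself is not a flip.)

Dir NW: first cell '.' (not opp) -> no flip
Dir N: first cell '.' (not opp) -> no flip
Dir NE: first cell '.' (not opp) -> no flip
Dir W: first cell '.' (not opp) -> no flip
Dir E: opp run (1,2) capped by W -> flip
Dir SW: first cell '.' (not opp) -> no flip
Dir S: opp run (2,1) (3,1) (4,1), next='.' -> no flip
Dir SE: first cell 'W' (not opp) -> no flip

Answer: (1,2)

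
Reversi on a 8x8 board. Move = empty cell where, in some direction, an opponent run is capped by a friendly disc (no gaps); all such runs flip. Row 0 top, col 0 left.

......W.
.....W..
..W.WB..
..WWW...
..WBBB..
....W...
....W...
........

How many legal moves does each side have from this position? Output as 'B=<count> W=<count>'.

-- B to move --
(0,4): no bracket -> illegal
(0,5): flips 1 -> legal
(0,7): no bracket -> illegal
(1,1): flips 2 -> legal
(1,2): no bracket -> illegal
(1,3): no bracket -> illegal
(1,4): flips 2 -> legal
(1,6): no bracket -> illegal
(1,7): no bracket -> illegal
(2,1): flips 1 -> legal
(2,3): flips 3 -> legal
(2,6): no bracket -> illegal
(3,1): no bracket -> illegal
(3,5): no bracket -> illegal
(4,1): flips 1 -> legal
(5,1): no bracket -> illegal
(5,2): no bracket -> illegal
(5,3): no bracket -> illegal
(5,5): no bracket -> illegal
(6,3): flips 1 -> legal
(6,5): flips 1 -> legal
(7,3): no bracket -> illegal
(7,4): flips 2 -> legal
(7,5): no bracket -> illegal
B mobility = 9
-- W to move --
(1,4): no bracket -> illegal
(1,6): flips 1 -> legal
(2,6): flips 1 -> legal
(3,5): flips 1 -> legal
(3,6): flips 1 -> legal
(4,6): flips 3 -> legal
(5,2): flips 1 -> legal
(5,3): flips 1 -> legal
(5,5): flips 1 -> legal
(5,6): flips 1 -> legal
W mobility = 9

Answer: B=9 W=9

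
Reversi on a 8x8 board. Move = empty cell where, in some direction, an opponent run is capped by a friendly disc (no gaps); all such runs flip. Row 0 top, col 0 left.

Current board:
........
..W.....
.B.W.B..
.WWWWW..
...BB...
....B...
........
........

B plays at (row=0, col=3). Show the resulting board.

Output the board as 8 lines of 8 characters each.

Answer: ...B....
..B.....
.B.W.B..
.WWWWW..
...BB...
....B...
........
........

Derivation:
Place B at (0,3); scan 8 dirs for brackets.
Dir NW: edge -> no flip
Dir N: edge -> no flip
Dir NE: edge -> no flip
Dir W: first cell '.' (not opp) -> no flip
Dir E: first cell '.' (not opp) -> no flip
Dir SW: opp run (1,2) capped by B -> flip
Dir S: first cell '.' (not opp) -> no flip
Dir SE: first cell '.' (not opp) -> no flip
All flips: (1,2)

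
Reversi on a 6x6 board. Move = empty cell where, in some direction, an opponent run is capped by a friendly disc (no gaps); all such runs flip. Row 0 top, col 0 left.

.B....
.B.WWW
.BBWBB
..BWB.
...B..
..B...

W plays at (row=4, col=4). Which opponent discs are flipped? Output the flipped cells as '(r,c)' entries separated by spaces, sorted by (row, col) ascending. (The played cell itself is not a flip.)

Answer: (2,4) (3,4)

Derivation:
Dir NW: first cell 'W' (not opp) -> no flip
Dir N: opp run (3,4) (2,4) capped by W -> flip
Dir NE: first cell '.' (not opp) -> no flip
Dir W: opp run (4,3), next='.' -> no flip
Dir E: first cell '.' (not opp) -> no flip
Dir SW: first cell '.' (not opp) -> no flip
Dir S: first cell '.' (not opp) -> no flip
Dir SE: first cell '.' (not opp) -> no flip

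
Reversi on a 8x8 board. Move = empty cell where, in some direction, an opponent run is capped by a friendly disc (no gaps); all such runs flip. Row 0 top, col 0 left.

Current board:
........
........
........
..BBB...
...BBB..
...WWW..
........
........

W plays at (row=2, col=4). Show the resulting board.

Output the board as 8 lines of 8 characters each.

Place W at (2,4); scan 8 dirs for brackets.
Dir NW: first cell '.' (not opp) -> no flip
Dir N: first cell '.' (not opp) -> no flip
Dir NE: first cell '.' (not opp) -> no flip
Dir W: first cell '.' (not opp) -> no flip
Dir E: first cell '.' (not opp) -> no flip
Dir SW: opp run (3,3), next='.' -> no flip
Dir S: opp run (3,4) (4,4) capped by W -> flip
Dir SE: first cell '.' (not opp) -> no flip
All flips: (3,4) (4,4)

Answer: ........
........
....W...
..BBW...
...BWB..
...WWW..
........
........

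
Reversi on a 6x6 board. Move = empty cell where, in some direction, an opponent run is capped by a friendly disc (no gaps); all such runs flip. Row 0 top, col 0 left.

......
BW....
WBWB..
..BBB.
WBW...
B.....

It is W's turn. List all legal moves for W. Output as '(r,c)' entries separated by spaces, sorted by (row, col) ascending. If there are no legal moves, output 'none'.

Answer: (0,0) (2,4) (3,1) (4,4)

Derivation:
(0,0): flips 1 -> legal
(0,1): no bracket -> illegal
(1,2): no bracket -> illegal
(1,3): no bracket -> illegal
(1,4): no bracket -> illegal
(2,4): flips 2 -> legal
(2,5): no bracket -> illegal
(3,0): no bracket -> illegal
(3,1): flips 1 -> legal
(3,5): no bracket -> illegal
(4,3): no bracket -> illegal
(4,4): flips 1 -> legal
(4,5): no bracket -> illegal
(5,1): no bracket -> illegal
(5,2): no bracket -> illegal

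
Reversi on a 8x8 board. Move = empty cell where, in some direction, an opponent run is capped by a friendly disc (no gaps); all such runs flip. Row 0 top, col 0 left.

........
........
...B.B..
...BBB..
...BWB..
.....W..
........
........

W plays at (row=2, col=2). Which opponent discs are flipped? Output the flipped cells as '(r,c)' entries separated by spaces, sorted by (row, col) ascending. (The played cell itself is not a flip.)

Answer: (3,3)

Derivation:
Dir NW: first cell '.' (not opp) -> no flip
Dir N: first cell '.' (not opp) -> no flip
Dir NE: first cell '.' (not opp) -> no flip
Dir W: first cell '.' (not opp) -> no flip
Dir E: opp run (2,3), next='.' -> no flip
Dir SW: first cell '.' (not opp) -> no flip
Dir S: first cell '.' (not opp) -> no flip
Dir SE: opp run (3,3) capped by W -> flip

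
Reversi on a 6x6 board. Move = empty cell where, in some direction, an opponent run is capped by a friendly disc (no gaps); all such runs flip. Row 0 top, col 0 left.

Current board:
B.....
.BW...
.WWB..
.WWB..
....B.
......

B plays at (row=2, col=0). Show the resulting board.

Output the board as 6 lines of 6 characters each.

Answer: B.....
.BW...
BBBB..
.WWB..
....B.
......

Derivation:
Place B at (2,0); scan 8 dirs for brackets.
Dir NW: edge -> no flip
Dir N: first cell '.' (not opp) -> no flip
Dir NE: first cell 'B' (not opp) -> no flip
Dir W: edge -> no flip
Dir E: opp run (2,1) (2,2) capped by B -> flip
Dir SW: edge -> no flip
Dir S: first cell '.' (not opp) -> no flip
Dir SE: opp run (3,1), next='.' -> no flip
All flips: (2,1) (2,2)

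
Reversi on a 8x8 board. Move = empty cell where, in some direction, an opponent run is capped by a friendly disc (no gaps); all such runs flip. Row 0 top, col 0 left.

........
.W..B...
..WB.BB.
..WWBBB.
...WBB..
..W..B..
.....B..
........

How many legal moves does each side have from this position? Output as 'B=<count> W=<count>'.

Answer: B=7 W=7

Derivation:
-- B to move --
(0,0): flips 3 -> legal
(0,1): no bracket -> illegal
(0,2): no bracket -> illegal
(1,0): no bracket -> illegal
(1,2): no bracket -> illegal
(1,3): no bracket -> illegal
(2,0): no bracket -> illegal
(2,1): flips 1 -> legal
(2,4): no bracket -> illegal
(3,1): flips 2 -> legal
(4,1): flips 1 -> legal
(4,2): flips 1 -> legal
(5,1): no bracket -> illegal
(5,3): flips 2 -> legal
(5,4): no bracket -> illegal
(6,1): flips 2 -> legal
(6,2): no bracket -> illegal
(6,3): no bracket -> illegal
B mobility = 7
-- W to move --
(0,3): no bracket -> illegal
(0,4): no bracket -> illegal
(0,5): flips 2 -> legal
(1,2): no bracket -> illegal
(1,3): flips 1 -> legal
(1,5): no bracket -> illegal
(1,6): flips 2 -> legal
(1,7): no bracket -> illegal
(2,4): flips 1 -> legal
(2,7): no bracket -> illegal
(3,7): flips 3 -> legal
(4,6): flips 2 -> legal
(4,7): no bracket -> illegal
(5,3): no bracket -> illegal
(5,4): no bracket -> illegal
(5,6): no bracket -> illegal
(6,4): no bracket -> illegal
(6,6): flips 2 -> legal
(7,4): no bracket -> illegal
(7,5): no bracket -> illegal
(7,6): no bracket -> illegal
W mobility = 7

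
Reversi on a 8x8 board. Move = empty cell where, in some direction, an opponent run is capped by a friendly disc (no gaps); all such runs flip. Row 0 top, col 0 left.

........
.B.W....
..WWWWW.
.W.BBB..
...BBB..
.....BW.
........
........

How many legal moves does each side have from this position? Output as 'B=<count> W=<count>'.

Answer: B=9 W=8

Derivation:
-- B to move --
(0,2): flips 2 -> legal
(0,3): flips 2 -> legal
(0,4): no bracket -> illegal
(1,2): flips 1 -> legal
(1,4): flips 1 -> legal
(1,5): flips 2 -> legal
(1,6): flips 1 -> legal
(1,7): flips 1 -> legal
(2,0): no bracket -> illegal
(2,1): no bracket -> illegal
(2,7): no bracket -> illegal
(3,0): no bracket -> illegal
(3,2): no bracket -> illegal
(3,6): no bracket -> illegal
(3,7): no bracket -> illegal
(4,0): no bracket -> illegal
(4,1): no bracket -> illegal
(4,2): no bracket -> illegal
(4,6): no bracket -> illegal
(4,7): no bracket -> illegal
(5,7): flips 1 -> legal
(6,5): no bracket -> illegal
(6,6): no bracket -> illegal
(6,7): flips 1 -> legal
B mobility = 9
-- W to move --
(0,0): flips 1 -> legal
(0,1): no bracket -> illegal
(0,2): no bracket -> illegal
(1,0): no bracket -> illegal
(1,2): no bracket -> illegal
(2,0): no bracket -> illegal
(2,1): no bracket -> illegal
(3,2): no bracket -> illegal
(3,6): no bracket -> illegal
(4,2): flips 1 -> legal
(4,6): flips 1 -> legal
(5,2): flips 2 -> legal
(5,3): flips 4 -> legal
(5,4): flips 3 -> legal
(6,4): no bracket -> illegal
(6,5): flips 3 -> legal
(6,6): flips 3 -> legal
W mobility = 8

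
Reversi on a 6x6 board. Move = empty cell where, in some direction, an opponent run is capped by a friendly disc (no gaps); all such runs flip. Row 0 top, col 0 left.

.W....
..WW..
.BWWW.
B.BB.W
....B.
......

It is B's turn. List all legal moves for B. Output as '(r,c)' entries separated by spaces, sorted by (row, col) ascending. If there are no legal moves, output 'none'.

(0,0): no bracket -> illegal
(0,2): flips 2 -> legal
(0,3): flips 3 -> legal
(0,4): no bracket -> illegal
(1,0): no bracket -> illegal
(1,1): flips 1 -> legal
(1,4): flips 1 -> legal
(1,5): flips 1 -> legal
(2,5): flips 3 -> legal
(3,1): no bracket -> illegal
(3,4): no bracket -> illegal
(4,5): no bracket -> illegal

Answer: (0,2) (0,3) (1,1) (1,4) (1,5) (2,5)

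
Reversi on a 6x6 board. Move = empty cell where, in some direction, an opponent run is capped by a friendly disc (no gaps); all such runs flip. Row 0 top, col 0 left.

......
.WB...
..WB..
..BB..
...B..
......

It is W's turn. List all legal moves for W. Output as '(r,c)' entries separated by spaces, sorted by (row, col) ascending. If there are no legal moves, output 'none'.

Answer: (0,2) (1,3) (2,4) (4,2) (4,4)

Derivation:
(0,1): no bracket -> illegal
(0,2): flips 1 -> legal
(0,3): no bracket -> illegal
(1,3): flips 1 -> legal
(1,4): no bracket -> illegal
(2,1): no bracket -> illegal
(2,4): flips 1 -> legal
(3,1): no bracket -> illegal
(3,4): no bracket -> illegal
(4,1): no bracket -> illegal
(4,2): flips 1 -> legal
(4,4): flips 1 -> legal
(5,2): no bracket -> illegal
(5,3): no bracket -> illegal
(5,4): no bracket -> illegal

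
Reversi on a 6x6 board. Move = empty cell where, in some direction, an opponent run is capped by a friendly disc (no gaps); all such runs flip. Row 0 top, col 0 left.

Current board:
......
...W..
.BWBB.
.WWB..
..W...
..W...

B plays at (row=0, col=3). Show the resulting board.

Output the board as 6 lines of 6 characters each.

Answer: ...B..
...B..
.BWBB.
.WWB..
..W...
..W...

Derivation:
Place B at (0,3); scan 8 dirs for brackets.
Dir NW: edge -> no flip
Dir N: edge -> no flip
Dir NE: edge -> no flip
Dir W: first cell '.' (not opp) -> no flip
Dir E: first cell '.' (not opp) -> no flip
Dir SW: first cell '.' (not opp) -> no flip
Dir S: opp run (1,3) capped by B -> flip
Dir SE: first cell '.' (not opp) -> no flip
All flips: (1,3)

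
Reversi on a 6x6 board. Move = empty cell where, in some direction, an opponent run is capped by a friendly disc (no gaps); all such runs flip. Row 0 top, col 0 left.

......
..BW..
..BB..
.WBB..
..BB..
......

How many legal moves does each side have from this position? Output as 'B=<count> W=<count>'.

Answer: B=6 W=3

Derivation:
-- B to move --
(0,2): no bracket -> illegal
(0,3): flips 1 -> legal
(0,4): flips 1 -> legal
(1,4): flips 1 -> legal
(2,0): flips 1 -> legal
(2,1): no bracket -> illegal
(2,4): no bracket -> illegal
(3,0): flips 1 -> legal
(4,0): flips 1 -> legal
(4,1): no bracket -> illegal
B mobility = 6
-- W to move --
(0,1): no bracket -> illegal
(0,2): no bracket -> illegal
(0,3): no bracket -> illegal
(1,1): flips 1 -> legal
(1,4): no bracket -> illegal
(2,1): no bracket -> illegal
(2,4): no bracket -> illegal
(3,4): flips 2 -> legal
(4,1): no bracket -> illegal
(4,4): no bracket -> illegal
(5,1): no bracket -> illegal
(5,2): no bracket -> illegal
(5,3): flips 4 -> legal
(5,4): no bracket -> illegal
W mobility = 3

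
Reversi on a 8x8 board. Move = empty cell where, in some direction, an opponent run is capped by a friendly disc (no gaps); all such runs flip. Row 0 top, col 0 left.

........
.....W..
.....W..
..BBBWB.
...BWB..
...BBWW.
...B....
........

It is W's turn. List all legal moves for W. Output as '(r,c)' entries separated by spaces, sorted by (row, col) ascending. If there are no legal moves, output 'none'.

(2,1): no bracket -> illegal
(2,2): flips 1 -> legal
(2,3): flips 2 -> legal
(2,4): flips 1 -> legal
(2,6): no bracket -> illegal
(2,7): no bracket -> illegal
(3,1): flips 3 -> legal
(3,7): flips 1 -> legal
(4,1): no bracket -> illegal
(4,2): flips 1 -> legal
(4,6): flips 1 -> legal
(4,7): flips 1 -> legal
(5,2): flips 4 -> legal
(6,2): flips 1 -> legal
(6,4): flips 1 -> legal
(6,5): no bracket -> illegal
(7,2): no bracket -> illegal
(7,3): no bracket -> illegal
(7,4): no bracket -> illegal

Answer: (2,2) (2,3) (2,4) (3,1) (3,7) (4,2) (4,6) (4,7) (5,2) (6,2) (6,4)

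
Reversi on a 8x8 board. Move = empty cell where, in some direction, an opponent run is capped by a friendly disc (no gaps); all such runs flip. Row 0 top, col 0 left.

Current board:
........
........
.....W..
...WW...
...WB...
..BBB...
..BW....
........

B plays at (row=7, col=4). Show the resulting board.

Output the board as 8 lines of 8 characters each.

Answer: ........
........
.....W..
...WW...
...WB...
..BBB...
..BB....
....B...

Derivation:
Place B at (7,4); scan 8 dirs for brackets.
Dir NW: opp run (6,3) capped by B -> flip
Dir N: first cell '.' (not opp) -> no flip
Dir NE: first cell '.' (not opp) -> no flip
Dir W: first cell '.' (not opp) -> no flip
Dir E: first cell '.' (not opp) -> no flip
Dir SW: edge -> no flip
Dir S: edge -> no flip
Dir SE: edge -> no flip
All flips: (6,3)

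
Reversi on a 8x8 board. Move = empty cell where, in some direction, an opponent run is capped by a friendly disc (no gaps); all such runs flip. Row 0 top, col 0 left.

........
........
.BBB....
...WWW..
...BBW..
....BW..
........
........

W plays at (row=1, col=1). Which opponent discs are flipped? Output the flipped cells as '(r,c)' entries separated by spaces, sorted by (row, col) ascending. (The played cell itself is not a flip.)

Dir NW: first cell '.' (not opp) -> no flip
Dir N: first cell '.' (not opp) -> no flip
Dir NE: first cell '.' (not opp) -> no flip
Dir W: first cell '.' (not opp) -> no flip
Dir E: first cell '.' (not opp) -> no flip
Dir SW: first cell '.' (not opp) -> no flip
Dir S: opp run (2,1), next='.' -> no flip
Dir SE: opp run (2,2) capped by W -> flip

Answer: (2,2)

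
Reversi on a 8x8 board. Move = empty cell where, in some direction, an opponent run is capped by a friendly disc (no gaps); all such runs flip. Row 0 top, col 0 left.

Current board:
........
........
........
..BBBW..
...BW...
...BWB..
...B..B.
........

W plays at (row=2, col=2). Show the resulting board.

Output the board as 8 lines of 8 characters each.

Answer: ........
........
..W.....
..BWBW..
...BW...
...BWB..
...B..B.
........

Derivation:
Place W at (2,2); scan 8 dirs for brackets.
Dir NW: first cell '.' (not opp) -> no flip
Dir N: first cell '.' (not opp) -> no flip
Dir NE: first cell '.' (not opp) -> no flip
Dir W: first cell '.' (not opp) -> no flip
Dir E: first cell '.' (not opp) -> no flip
Dir SW: first cell '.' (not opp) -> no flip
Dir S: opp run (3,2), next='.' -> no flip
Dir SE: opp run (3,3) capped by W -> flip
All flips: (3,3)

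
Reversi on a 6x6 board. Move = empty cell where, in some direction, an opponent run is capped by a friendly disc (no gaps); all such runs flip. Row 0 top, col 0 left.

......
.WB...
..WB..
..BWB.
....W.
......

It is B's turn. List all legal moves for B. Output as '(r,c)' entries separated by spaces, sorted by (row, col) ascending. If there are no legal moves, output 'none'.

Answer: (1,0) (2,1) (4,3) (5,4)

Derivation:
(0,0): no bracket -> illegal
(0,1): no bracket -> illegal
(0,2): no bracket -> illegal
(1,0): flips 1 -> legal
(1,3): no bracket -> illegal
(2,0): no bracket -> illegal
(2,1): flips 1 -> legal
(2,4): no bracket -> illegal
(3,1): no bracket -> illegal
(3,5): no bracket -> illegal
(4,2): no bracket -> illegal
(4,3): flips 1 -> legal
(4,5): no bracket -> illegal
(5,3): no bracket -> illegal
(5,4): flips 1 -> legal
(5,5): no bracket -> illegal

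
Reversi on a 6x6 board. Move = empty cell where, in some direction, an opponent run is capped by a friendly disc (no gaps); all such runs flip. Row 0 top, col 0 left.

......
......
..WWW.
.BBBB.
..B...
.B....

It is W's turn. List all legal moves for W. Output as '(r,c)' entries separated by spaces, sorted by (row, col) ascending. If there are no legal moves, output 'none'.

(2,0): no bracket -> illegal
(2,1): no bracket -> illegal
(2,5): no bracket -> illegal
(3,0): no bracket -> illegal
(3,5): no bracket -> illegal
(4,0): flips 1 -> legal
(4,1): flips 1 -> legal
(4,3): flips 1 -> legal
(4,4): flips 2 -> legal
(4,5): flips 1 -> legal
(5,0): no bracket -> illegal
(5,2): flips 2 -> legal
(5,3): no bracket -> illegal

Answer: (4,0) (4,1) (4,3) (4,4) (4,5) (5,2)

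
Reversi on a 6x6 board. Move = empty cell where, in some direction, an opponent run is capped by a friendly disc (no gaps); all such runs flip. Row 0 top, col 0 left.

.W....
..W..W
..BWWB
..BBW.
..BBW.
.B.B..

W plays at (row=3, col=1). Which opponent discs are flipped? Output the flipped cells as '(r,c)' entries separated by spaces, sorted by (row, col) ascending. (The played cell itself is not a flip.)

Answer: (3,2) (3,3)

Derivation:
Dir NW: first cell '.' (not opp) -> no flip
Dir N: first cell '.' (not opp) -> no flip
Dir NE: opp run (2,2), next='.' -> no flip
Dir W: first cell '.' (not opp) -> no flip
Dir E: opp run (3,2) (3,3) capped by W -> flip
Dir SW: first cell '.' (not opp) -> no flip
Dir S: first cell '.' (not opp) -> no flip
Dir SE: opp run (4,2) (5,3), next=edge -> no flip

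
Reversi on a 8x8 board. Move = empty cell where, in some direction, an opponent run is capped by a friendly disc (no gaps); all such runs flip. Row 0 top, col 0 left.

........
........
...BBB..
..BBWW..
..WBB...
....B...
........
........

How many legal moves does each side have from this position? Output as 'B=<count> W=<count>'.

Answer: B=7 W=11

Derivation:
-- B to move --
(2,6): flips 1 -> legal
(3,1): no bracket -> illegal
(3,6): flips 2 -> legal
(4,1): flips 1 -> legal
(4,5): flips 2 -> legal
(4,6): flips 1 -> legal
(5,1): flips 1 -> legal
(5,2): flips 1 -> legal
(5,3): no bracket -> illegal
B mobility = 7
-- W to move --
(1,2): flips 1 -> legal
(1,3): flips 1 -> legal
(1,4): flips 1 -> legal
(1,5): flips 3 -> legal
(1,6): flips 1 -> legal
(2,1): no bracket -> illegal
(2,2): flips 1 -> legal
(2,6): no bracket -> illegal
(3,1): flips 2 -> legal
(3,6): no bracket -> illegal
(4,1): no bracket -> illegal
(4,5): flips 2 -> legal
(5,2): flips 1 -> legal
(5,3): flips 1 -> legal
(5,5): no bracket -> illegal
(6,3): no bracket -> illegal
(6,4): flips 2 -> legal
(6,5): no bracket -> illegal
W mobility = 11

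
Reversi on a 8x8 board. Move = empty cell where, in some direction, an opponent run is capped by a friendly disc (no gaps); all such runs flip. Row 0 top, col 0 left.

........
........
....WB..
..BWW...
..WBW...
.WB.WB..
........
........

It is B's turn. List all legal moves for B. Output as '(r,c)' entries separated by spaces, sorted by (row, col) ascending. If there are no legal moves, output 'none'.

Answer: (2,2) (2,3) (3,5) (4,1) (4,5) (5,0) (5,3) (6,5)

Derivation:
(1,3): no bracket -> illegal
(1,4): no bracket -> illegal
(1,5): no bracket -> illegal
(2,2): flips 2 -> legal
(2,3): flips 2 -> legal
(3,1): no bracket -> illegal
(3,5): flips 2 -> legal
(4,0): no bracket -> illegal
(4,1): flips 1 -> legal
(4,5): flips 1 -> legal
(5,0): flips 1 -> legal
(5,3): flips 1 -> legal
(6,0): no bracket -> illegal
(6,1): no bracket -> illegal
(6,2): no bracket -> illegal
(6,3): no bracket -> illegal
(6,4): no bracket -> illegal
(6,5): flips 1 -> legal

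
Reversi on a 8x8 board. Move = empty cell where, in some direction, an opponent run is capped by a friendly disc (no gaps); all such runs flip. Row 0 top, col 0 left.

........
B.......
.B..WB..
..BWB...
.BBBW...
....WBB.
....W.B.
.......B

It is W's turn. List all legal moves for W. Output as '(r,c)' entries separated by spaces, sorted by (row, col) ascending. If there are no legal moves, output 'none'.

(0,0): no bracket -> illegal
(0,1): no bracket -> illegal
(1,1): no bracket -> illegal
(1,2): no bracket -> illegal
(1,4): no bracket -> illegal
(1,5): no bracket -> illegal
(1,6): no bracket -> illegal
(2,0): no bracket -> illegal
(2,2): no bracket -> illegal
(2,3): no bracket -> illegal
(2,6): flips 1 -> legal
(3,0): no bracket -> illegal
(3,1): flips 1 -> legal
(3,5): flips 1 -> legal
(3,6): no bracket -> illegal
(4,0): flips 3 -> legal
(4,5): no bracket -> illegal
(4,6): flips 1 -> legal
(4,7): no bracket -> illegal
(5,0): no bracket -> illegal
(5,1): flips 1 -> legal
(5,2): no bracket -> illegal
(5,3): flips 1 -> legal
(5,7): flips 2 -> legal
(6,5): no bracket -> illegal
(6,7): no bracket -> illegal
(7,5): no bracket -> illegal
(7,6): no bracket -> illegal

Answer: (2,6) (3,1) (3,5) (4,0) (4,6) (5,1) (5,3) (5,7)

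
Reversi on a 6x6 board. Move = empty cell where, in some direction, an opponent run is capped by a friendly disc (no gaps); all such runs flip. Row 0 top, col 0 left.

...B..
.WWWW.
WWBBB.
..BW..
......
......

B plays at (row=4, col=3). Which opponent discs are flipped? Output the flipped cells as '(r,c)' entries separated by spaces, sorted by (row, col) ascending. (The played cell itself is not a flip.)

Dir NW: first cell 'B' (not opp) -> no flip
Dir N: opp run (3,3) capped by B -> flip
Dir NE: first cell '.' (not opp) -> no flip
Dir W: first cell '.' (not opp) -> no flip
Dir E: first cell '.' (not opp) -> no flip
Dir SW: first cell '.' (not opp) -> no flip
Dir S: first cell '.' (not opp) -> no flip
Dir SE: first cell '.' (not opp) -> no flip

Answer: (3,3)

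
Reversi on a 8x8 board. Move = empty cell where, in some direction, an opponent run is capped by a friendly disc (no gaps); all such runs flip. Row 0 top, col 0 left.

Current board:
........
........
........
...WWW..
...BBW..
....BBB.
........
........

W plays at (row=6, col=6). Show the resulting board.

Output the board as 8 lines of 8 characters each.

Answer: ........
........
........
...WWW..
...BWW..
....BWB.
......W.
........

Derivation:
Place W at (6,6); scan 8 dirs for brackets.
Dir NW: opp run (5,5) (4,4) capped by W -> flip
Dir N: opp run (5,6), next='.' -> no flip
Dir NE: first cell '.' (not opp) -> no flip
Dir W: first cell '.' (not opp) -> no flip
Dir E: first cell '.' (not opp) -> no flip
Dir SW: first cell '.' (not opp) -> no flip
Dir S: first cell '.' (not opp) -> no flip
Dir SE: first cell '.' (not opp) -> no flip
All flips: (4,4) (5,5)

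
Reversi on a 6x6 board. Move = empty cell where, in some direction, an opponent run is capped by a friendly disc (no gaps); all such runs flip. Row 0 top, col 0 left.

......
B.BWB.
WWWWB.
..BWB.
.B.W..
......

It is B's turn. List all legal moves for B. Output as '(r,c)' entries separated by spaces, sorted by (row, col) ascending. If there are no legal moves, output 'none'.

Answer: (0,2) (3,0) (4,2) (5,2) (5,4)

Derivation:
(0,2): flips 1 -> legal
(0,3): no bracket -> illegal
(0,4): no bracket -> illegal
(1,1): no bracket -> illegal
(3,0): flips 2 -> legal
(3,1): no bracket -> illegal
(4,2): flips 1 -> legal
(4,4): no bracket -> illegal
(5,2): flips 1 -> legal
(5,3): no bracket -> illegal
(5,4): flips 1 -> legal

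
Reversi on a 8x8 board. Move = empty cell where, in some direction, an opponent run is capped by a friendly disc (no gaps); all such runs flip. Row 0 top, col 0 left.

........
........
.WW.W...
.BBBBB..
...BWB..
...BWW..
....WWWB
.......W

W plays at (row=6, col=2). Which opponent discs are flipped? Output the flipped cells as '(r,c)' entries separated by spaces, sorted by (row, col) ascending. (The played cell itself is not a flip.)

Dir NW: first cell '.' (not opp) -> no flip
Dir N: first cell '.' (not opp) -> no flip
Dir NE: opp run (5,3) capped by W -> flip
Dir W: first cell '.' (not opp) -> no flip
Dir E: first cell '.' (not opp) -> no flip
Dir SW: first cell '.' (not opp) -> no flip
Dir S: first cell '.' (not opp) -> no flip
Dir SE: first cell '.' (not opp) -> no flip

Answer: (5,3)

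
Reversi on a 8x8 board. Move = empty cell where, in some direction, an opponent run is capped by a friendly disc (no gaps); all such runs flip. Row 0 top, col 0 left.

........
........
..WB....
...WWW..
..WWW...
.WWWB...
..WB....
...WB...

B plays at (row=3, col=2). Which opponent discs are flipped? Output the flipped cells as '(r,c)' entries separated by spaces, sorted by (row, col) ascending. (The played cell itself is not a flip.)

Answer: (4,3)

Derivation:
Dir NW: first cell '.' (not opp) -> no flip
Dir N: opp run (2,2), next='.' -> no flip
Dir NE: first cell 'B' (not opp) -> no flip
Dir W: first cell '.' (not opp) -> no flip
Dir E: opp run (3,3) (3,4) (3,5), next='.' -> no flip
Dir SW: first cell '.' (not opp) -> no flip
Dir S: opp run (4,2) (5,2) (6,2), next='.' -> no flip
Dir SE: opp run (4,3) capped by B -> flip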